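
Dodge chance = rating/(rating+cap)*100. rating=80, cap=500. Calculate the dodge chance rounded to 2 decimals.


dodge% = 80 / (80 + 500) * 100
= 80 / 580 * 100
= 0.137931 * 100
= 13.79%

13.79%


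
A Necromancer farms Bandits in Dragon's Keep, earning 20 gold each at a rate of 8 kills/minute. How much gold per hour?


Gold per minute = 20 * 8 = 160
Gold per hour = 160 * 60 = 9600

9600 gold/hour


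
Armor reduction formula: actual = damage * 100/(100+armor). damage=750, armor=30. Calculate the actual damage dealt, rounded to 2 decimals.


actual = 750 * 100 / (100 + 30)
= 750 * 100 / 130
= 75000 / 130
= 576.92

576.92 damage


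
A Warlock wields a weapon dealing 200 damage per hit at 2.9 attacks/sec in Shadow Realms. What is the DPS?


DPS = damage * attack_speed
= 200 * 2.9
= 580.0

580.0 DPS


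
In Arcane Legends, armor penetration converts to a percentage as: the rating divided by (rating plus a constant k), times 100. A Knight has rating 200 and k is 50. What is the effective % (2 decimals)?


effective% = rating / (rating + k) * 100
= 200 / (200 + 50) * 100
= 200 / 250 * 100
= 0.8 * 100
= 80.00%

80.00%


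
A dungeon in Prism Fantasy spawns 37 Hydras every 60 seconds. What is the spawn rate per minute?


Spawns per minute = count * (60 / interval)
= 37 * (60 / 60)
= 37 * 1.0
= 37.0

37.0 per minute


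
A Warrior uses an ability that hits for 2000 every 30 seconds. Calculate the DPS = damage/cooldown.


DPS = damage / cooldown
= 2000 / 30
= 66.67

66.67 DPS


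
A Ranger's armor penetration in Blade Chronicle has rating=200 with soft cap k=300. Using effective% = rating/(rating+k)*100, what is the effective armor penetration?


effective% = rating / (rating + k) * 100
= 200 / (200 + 300) * 100
= 200 / 500 * 100
= 0.4 * 100
= 40.00%

40.00%


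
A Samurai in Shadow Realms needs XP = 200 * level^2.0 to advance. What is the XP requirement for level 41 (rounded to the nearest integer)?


XP = 200 * level^2.0
Substitute level = 41:
XP = 200 * 41^2.0
= 200 * 1681.0
= 336200

336200 XP


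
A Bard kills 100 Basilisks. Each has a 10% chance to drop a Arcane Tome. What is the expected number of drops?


Expected drops = kills * (drop_rate / 100)
= 100 * (10 / 100)
= 100 * 0.1
= 10.0

10.0 drops


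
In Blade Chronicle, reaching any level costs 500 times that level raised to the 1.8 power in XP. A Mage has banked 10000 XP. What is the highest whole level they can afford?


XP = 500 * level^1.8, so level = (XP / 500)^(1/1.8)
= (10000 / 500)^(1/1.8)
= 20.0^0.5556
= 5.282
Floor: level = 5

level 5


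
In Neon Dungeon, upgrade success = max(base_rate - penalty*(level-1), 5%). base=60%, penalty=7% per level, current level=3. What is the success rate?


raw_rate = 60 - 7 * (3 - 1)
= 60 - 7 * 2
= 60 - 14
= 46
Apply floor: max(46, 5) = 46%

46%


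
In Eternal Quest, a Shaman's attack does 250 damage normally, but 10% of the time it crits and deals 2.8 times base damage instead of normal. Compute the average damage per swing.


E[dmg] = base * (1 + crit_chance * (crit_mult - 1))
cc as decimal = 10/100 = 0.1
cm - 1 = 2.8 - 1 = 1.8
Bonus factor = 0.1 * 1.8 = 0.18
Total multiplier = 1 + 0.18 = 1.18
Expected damage = 250 * 1.18 = 295.00

295.00 damage


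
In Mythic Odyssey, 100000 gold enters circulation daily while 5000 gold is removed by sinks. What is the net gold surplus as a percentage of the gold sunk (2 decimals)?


Net gold = 100000 - 5000 = 95000
Inflation rate = net / sunk * 100 = 95000 / 5000 * 100
= 19.0 * 100
= 1900.00%

1900.00%


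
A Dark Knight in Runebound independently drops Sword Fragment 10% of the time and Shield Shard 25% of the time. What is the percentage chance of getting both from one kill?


For independent events, P(both) = P(A) * P(B)
= 10% * 25%
= 250 / 100 %
= 2.5%

2.5%


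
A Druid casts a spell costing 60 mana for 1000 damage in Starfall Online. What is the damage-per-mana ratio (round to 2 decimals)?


Efficiency = damage / mana
= 1000 / 60
= 16.67

16.67 dmg/mana


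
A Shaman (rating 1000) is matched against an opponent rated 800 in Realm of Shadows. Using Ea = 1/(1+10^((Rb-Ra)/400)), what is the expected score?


Elo expected score: Ea = 1/(1 + 10^((Rb-Ra)/400))
Rb - Ra = 800 - 1000 = -200
(Rb-Ra)/400 = -200/400 = -0.5
10^-0.5 = 0.316228
Ea = 1/(1 + 0.316228) = 1/1.316228 = 0.7597

0.7597


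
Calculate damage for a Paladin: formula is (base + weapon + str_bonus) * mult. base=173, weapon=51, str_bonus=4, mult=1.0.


Sum base + weapon + str = 173 + 51 + 4 = 228
Multiply by 1.0:
228 * 1.0 = 228.0

228.0 damage


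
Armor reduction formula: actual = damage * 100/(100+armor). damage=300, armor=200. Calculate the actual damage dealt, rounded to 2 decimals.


actual = 300 * 100 / (100 + 200)
= 300 * 100 / 300
= 30000 / 300
= 100.00

100.00 damage


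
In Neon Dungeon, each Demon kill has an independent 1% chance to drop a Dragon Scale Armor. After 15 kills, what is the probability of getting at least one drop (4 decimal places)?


P(at least one) = 1 - P(none) = 1 - (1-p)^n
p = 1/100 = 0.01
1 - p = 0.99
(1 - p)^15 = 0.99^15 = 0.860058
P(at least one) = 1 - 0.860058 = 0.1399

0.1399


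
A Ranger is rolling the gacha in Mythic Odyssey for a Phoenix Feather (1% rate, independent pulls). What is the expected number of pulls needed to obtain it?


Expected pulls for a geometric distribution = 1/p = 100 / rate%
= 100 / 1
= 100.0

100.0 pulls


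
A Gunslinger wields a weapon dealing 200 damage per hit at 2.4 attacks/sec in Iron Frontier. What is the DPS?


DPS = damage * attack_speed
= 200 * 2.4
= 480.0

480.0 DPS


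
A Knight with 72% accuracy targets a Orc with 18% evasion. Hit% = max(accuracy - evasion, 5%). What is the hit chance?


accuracy - evasion = 72 - 18 = 54
Apply floor: max(54, 5) = 54
Hit chance = 54%

54%


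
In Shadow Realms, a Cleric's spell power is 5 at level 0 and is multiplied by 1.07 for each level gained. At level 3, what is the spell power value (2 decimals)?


value = base * growth^level
= 5 * 1.07^3
= 5 * 1.225043
= 6.13

6.13 spell power


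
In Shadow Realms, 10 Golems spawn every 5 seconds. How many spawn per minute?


Spawns per minute = count * (60 / interval)
= 10 * (60 / 5)
= 10 * 12.0
= 120.0

120.0 per minute


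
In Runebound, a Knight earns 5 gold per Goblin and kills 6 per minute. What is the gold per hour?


Gold per minute = 5 * 6 = 30
Gold per hour = 30 * 60 = 1800

1800 gold/hour


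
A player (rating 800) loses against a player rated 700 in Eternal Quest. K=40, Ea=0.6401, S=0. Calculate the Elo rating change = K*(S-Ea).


Elo update: delta = K * (S - Ea), where S = 0 (loses)
S - Ea = 0 - 0.6401 = -0.6401
Rating change = 40 * -0.6401
= -25.60

-25.60 rating points


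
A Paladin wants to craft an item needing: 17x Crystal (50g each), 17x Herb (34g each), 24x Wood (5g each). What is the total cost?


Cost breakdown:
  Crystal: 17 * 50 = 850
  Herb: 17 * 34 = 578
  Wood: 24 * 5 = 120
Total = 850 + 578 + 120 = 1548

1548 gold


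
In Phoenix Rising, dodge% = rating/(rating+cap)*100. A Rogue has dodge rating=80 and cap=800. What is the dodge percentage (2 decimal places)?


dodge% = 80 / (80 + 800) * 100
= 80 / 880 * 100
= 0.090909 * 100
= 9.09%

9.09%


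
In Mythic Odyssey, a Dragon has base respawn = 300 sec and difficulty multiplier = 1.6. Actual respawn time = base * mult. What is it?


Respawn time = base * multiplier
= 300 * 1.6
= 480.0 seconds

480.0 seconds


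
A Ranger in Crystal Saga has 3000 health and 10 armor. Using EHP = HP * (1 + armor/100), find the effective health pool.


EHP = 3000 * (1 + 10/100)
= 3000 * (1 + 0.1)
= 3000 * 1.1
= 3300.0

3300.0 EHP


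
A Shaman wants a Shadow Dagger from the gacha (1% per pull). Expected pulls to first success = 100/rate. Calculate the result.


Expected pulls for a geometric distribution = 1/p = 100 / rate%
= 100 / 1
= 100.0

100.0 pulls


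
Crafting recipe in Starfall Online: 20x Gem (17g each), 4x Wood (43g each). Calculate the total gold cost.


Cost breakdown:
  Gem: 20 * 17 = 340
  Wood: 4 * 43 = 172
Total = 340 + 172 = 512

512 gold


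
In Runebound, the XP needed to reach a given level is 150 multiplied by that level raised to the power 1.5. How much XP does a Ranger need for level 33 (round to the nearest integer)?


XP = 150 * level^1.5
Substitute level = 33:
XP = 150 * 33^1.5
= 150 * 189.5706
= 28436

28436 XP


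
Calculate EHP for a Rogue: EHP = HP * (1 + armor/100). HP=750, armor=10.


EHP = 750 * (1 + 10/100)
= 750 * (1 + 0.1)
= 750 * 1.1
= 825.0

825.0 EHP


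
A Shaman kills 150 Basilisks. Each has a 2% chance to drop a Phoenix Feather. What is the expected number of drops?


Expected drops = kills * (drop_rate / 100)
= 150 * (2 / 100)
= 150 * 0.02
= 3.0

3.0 drops


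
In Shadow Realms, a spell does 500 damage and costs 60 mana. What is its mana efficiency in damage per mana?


Efficiency = damage / mana
= 500 / 60
= 8.33

8.33 dmg/mana


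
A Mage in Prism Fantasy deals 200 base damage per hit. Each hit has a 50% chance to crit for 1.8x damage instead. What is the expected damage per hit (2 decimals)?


E[dmg] = base * (1 + crit_chance * (crit_mult - 1))
cc as decimal = 50/100 = 0.5
cm - 1 = 1.8 - 1 = 0.8
Bonus factor = 0.5 * 0.8 = 0.4
Total multiplier = 1 + 0.4 = 1.4
Expected damage = 200 * 1.4 = 280.00

280.00 damage


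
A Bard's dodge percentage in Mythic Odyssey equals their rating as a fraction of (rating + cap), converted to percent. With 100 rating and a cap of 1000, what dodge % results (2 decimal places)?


dodge% = 100 / (100 + 1000) * 100
= 100 / 1100 * 100
= 0.090909 * 100
= 9.09%

9.09%


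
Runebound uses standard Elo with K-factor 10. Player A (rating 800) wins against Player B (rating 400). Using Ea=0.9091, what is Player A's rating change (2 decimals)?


Elo update: delta = K * (S - Ea), where S = 1 (wins)
S - Ea = 1 - 0.9091 = 0.0909
Rating change = 10 * 0.0909
= 0.91

0.91 rating points


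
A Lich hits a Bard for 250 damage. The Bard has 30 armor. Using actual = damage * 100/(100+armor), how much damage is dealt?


actual = 250 * 100 / (100 + 30)
= 250 * 100 / 130
= 25000 / 130
= 192.31

192.31 damage


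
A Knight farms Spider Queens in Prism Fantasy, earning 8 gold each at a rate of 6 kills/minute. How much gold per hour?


Gold per minute = 8 * 6 = 48
Gold per hour = 48 * 60 = 2880

2880 gold/hour


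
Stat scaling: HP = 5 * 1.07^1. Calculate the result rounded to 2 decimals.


value = base * growth^level
= 5 * 1.07^1
= 5 * 1.07
= 5.35

5.35 HP


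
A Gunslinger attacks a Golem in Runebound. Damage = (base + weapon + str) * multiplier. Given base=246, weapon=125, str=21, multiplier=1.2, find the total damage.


Sum base + weapon + str = 246 + 125 + 21 = 392
Multiply by 1.2:
392 * 1.2 = 470.4

470.4 damage


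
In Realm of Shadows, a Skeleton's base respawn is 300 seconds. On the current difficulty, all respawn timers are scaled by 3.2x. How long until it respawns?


Respawn time = base * multiplier
= 300 * 3.2
= 960.0 seconds

960.0 seconds


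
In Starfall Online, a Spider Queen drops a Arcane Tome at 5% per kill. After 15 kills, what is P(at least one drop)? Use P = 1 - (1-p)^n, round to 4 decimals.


P(at least one) = 1 - P(none) = 1 - (1-p)^n
p = 5/100 = 0.05
1 - p = 0.95
(1 - p)^15 = 0.95^15 = 0.463291
P(at least one) = 1 - 0.463291 = 0.5367

0.5367


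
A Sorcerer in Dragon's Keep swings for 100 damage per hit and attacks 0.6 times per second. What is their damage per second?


DPS = damage * attack_speed
= 100 * 0.6
= 60.0

60.0 DPS


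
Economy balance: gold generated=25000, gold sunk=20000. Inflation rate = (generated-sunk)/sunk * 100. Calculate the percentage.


Net gold = 25000 - 20000 = 5000
Inflation rate = net / sunk * 100 = 5000 / 20000 * 100
= 0.25 * 100
= 25.00%

25.00%


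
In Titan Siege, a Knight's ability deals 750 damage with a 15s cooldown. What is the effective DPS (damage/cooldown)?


DPS = damage / cooldown
= 750 / 15
= 50.00

50.00 DPS


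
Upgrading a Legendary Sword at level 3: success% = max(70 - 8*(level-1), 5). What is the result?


raw_rate = 70 - 8 * (3 - 1)
= 70 - 8 * 2
= 70 - 16
= 54
Apply floor: max(54, 5) = 54%

54%


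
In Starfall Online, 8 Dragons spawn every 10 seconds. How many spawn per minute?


Spawns per minute = count * (60 / interval)
= 8 * (60 / 10)
= 8 * 6.0
= 48.0

48.0 per minute


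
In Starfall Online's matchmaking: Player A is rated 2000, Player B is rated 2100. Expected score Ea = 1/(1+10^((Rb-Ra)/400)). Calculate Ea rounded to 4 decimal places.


Elo expected score: Ea = 1/(1 + 10^((Rb-Ra)/400))
Rb - Ra = 2100 - 2000 = 100
(Rb-Ra)/400 = 100/400 = 0.25
10^0.25 = 1.778279
Ea = 1/(1 + 1.778279) = 1/2.778279 = 0.3599

0.3599


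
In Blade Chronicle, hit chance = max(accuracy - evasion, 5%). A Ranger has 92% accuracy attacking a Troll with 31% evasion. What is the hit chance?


accuracy - evasion = 92 - 31 = 61
Apply floor: max(61, 5) = 61
Hit chance = 61%

61%


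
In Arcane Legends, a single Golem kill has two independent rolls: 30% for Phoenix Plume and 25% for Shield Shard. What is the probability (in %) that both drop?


For independent events, P(both) = P(A) * P(B)
= 30% * 25%
= 750 / 100 %
= 7.5%

7.5%


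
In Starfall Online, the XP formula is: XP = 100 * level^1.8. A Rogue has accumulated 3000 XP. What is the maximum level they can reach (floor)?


XP = 100 * level^1.8, so level = (XP / 100)^(1/1.8)
= (3000 / 100)^(1/1.8)
= 30.0^0.5556
= 6.6164
Floor: level = 6

level 6


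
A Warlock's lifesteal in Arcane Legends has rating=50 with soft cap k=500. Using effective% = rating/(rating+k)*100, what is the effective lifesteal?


effective% = rating / (rating + k) * 100
= 50 / (50 + 500) * 100
= 50 / 550 * 100
= 0.090909 * 100
= 9.09%

9.09%


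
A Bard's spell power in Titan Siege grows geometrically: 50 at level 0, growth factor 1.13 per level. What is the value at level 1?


value = base * growth^level
= 50 * 1.13^1
= 50 * 1.13
= 56.50

56.50 spell power


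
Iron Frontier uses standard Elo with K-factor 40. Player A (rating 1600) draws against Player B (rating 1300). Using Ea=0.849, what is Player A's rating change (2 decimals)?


Elo update: delta = K * (S - Ea), where S = 0.5 (draws)
S - Ea = 0.5 - 0.849 = -0.349
Rating change = 40 * -0.349
= -13.96

-13.96 rating points


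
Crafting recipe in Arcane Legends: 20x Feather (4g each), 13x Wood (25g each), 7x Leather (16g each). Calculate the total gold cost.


Cost breakdown:
  Feather: 20 * 4 = 80
  Wood: 13 * 25 = 325
  Leather: 7 * 16 = 112
Total = 80 + 325 + 112 = 517

517 gold


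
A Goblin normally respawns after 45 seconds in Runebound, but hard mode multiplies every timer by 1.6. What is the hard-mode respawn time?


Respawn time = base * multiplier
= 45 * 1.6
= 72.0 seconds

72.0 seconds


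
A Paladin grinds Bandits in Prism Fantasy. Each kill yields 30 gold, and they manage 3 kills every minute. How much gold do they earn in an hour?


Gold per minute = 30 * 3 = 90
Gold per hour = 90 * 60 = 5400

5400 gold/hour


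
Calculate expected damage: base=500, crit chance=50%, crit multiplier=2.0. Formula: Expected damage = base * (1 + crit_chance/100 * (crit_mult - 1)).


E[dmg] = base * (1 + crit_chance * (crit_mult - 1))
cc as decimal = 50/100 = 0.5
cm - 1 = 2.0 - 1 = 1.0
Bonus factor = 0.5 * 1.0 = 0.5
Total multiplier = 1 + 0.5 = 1.5
Expected damage = 500 * 1.5 = 750.00

750.00 damage


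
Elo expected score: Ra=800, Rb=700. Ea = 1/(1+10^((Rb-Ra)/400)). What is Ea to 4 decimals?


Elo expected score: Ea = 1/(1 + 10^((Rb-Ra)/400))
Rb - Ra = 700 - 800 = -100
(Rb-Ra)/400 = -100/400 = -0.25
10^-0.25 = 0.562341
Ea = 1/(1 + 0.562341) = 1/1.562341 = 0.6401

0.6401


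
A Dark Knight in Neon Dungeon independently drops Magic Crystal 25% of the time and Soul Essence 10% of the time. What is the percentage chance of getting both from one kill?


For independent events, P(both) = P(A) * P(B)
= 25% * 10%
= 250 / 100 %
= 2.5%

2.5%


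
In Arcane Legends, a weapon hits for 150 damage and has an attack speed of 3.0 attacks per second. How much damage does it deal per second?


DPS = damage * attack_speed
= 150 * 3.0
= 450.0

450.0 DPS


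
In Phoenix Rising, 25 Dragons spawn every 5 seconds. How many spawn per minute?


Spawns per minute = count * (60 / interval)
= 25 * (60 / 5)
= 25 * 12.0
= 300.0

300.0 per minute


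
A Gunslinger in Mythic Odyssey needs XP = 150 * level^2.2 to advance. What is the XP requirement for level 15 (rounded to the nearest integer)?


XP = 150 * level^2.2
Substitute level = 15:
XP = 150 * 15^2.2
= 150 * 386.7237
= 58009

58009 XP


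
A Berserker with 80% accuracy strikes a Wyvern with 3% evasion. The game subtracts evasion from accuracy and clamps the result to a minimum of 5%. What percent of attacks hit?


accuracy - evasion = 80 - 3 = 77
Apply floor: max(77, 5) = 77
Hit chance = 77%

77%


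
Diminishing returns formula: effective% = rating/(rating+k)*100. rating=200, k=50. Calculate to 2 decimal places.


effective% = rating / (rating + k) * 100
= 200 / (200 + 50) * 100
= 200 / 250 * 100
= 0.8 * 100
= 80.00%

80.00%


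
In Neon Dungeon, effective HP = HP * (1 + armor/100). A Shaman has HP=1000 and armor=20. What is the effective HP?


EHP = 1000 * (1 + 20/100)
= 1000 * (1 + 0.2)
= 1000 * 1.2
= 1200.0

1200.0 EHP


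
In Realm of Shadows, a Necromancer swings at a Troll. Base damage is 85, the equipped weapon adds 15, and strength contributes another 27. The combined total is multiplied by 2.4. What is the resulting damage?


Sum base + weapon + str = 85 + 15 + 27 = 127
Multiply by 2.4:
127 * 2.4 = 304.8

304.8 damage


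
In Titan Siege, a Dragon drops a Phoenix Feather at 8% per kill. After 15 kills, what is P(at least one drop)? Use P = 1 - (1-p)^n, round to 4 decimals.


P(at least one) = 1 - P(none) = 1 - (1-p)^n
p = 8/100 = 0.08
1 - p = 0.92
(1 - p)^15 = 0.92^15 = 0.286297
P(at least one) = 1 - 0.286297 = 0.7137

0.7137


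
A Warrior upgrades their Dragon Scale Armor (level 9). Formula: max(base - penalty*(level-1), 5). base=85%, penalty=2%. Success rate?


raw_rate = 85 - 2 * (9 - 1)
= 85 - 2 * 8
= 85 - 16
= 69
Apply floor: max(69, 5) = 69%

69%


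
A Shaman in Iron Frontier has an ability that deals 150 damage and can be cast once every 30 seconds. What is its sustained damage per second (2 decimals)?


DPS = damage / cooldown
= 150 / 30
= 5.00

5.00 DPS


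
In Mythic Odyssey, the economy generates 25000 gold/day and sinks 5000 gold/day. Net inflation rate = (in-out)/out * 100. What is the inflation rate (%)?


Net gold = 25000 - 5000 = 20000
Inflation rate = net / sunk * 100 = 20000 / 5000 * 100
= 4.0 * 100
= 400.00%

400.00%


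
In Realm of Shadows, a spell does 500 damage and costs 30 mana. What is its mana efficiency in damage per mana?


Efficiency = damage / mana
= 500 / 30
= 16.67

16.67 dmg/mana


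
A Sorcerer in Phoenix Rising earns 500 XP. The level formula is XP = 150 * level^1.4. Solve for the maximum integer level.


XP = 150 * level^1.4, so level = (XP / 150)^(1/1.4)
= (500 / 150)^(1/1.4)
= 3.3333^0.7143
= 2.3631
Floor: level = 2

level 2


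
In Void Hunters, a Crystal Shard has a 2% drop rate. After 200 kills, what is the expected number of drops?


Expected drops = kills * (drop_rate / 100)
= 200 * (2 / 100)
= 200 * 0.02
= 4.0

4.0 drops


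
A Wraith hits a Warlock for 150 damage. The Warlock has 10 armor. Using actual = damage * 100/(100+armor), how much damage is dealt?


actual = 150 * 100 / (100 + 10)
= 150 * 100 / 110
= 15000 / 110
= 136.36

136.36 damage


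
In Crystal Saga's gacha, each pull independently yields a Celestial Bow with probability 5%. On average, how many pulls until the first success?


Expected pulls for a geometric distribution = 1/p = 100 / rate%
= 100 / 5
= 20.0

20.0 pulls


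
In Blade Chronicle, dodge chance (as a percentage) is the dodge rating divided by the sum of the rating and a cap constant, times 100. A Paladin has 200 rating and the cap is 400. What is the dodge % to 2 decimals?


dodge% = 200 / (200 + 400) * 100
= 200 / 600 * 100
= 0.333333 * 100
= 33.33%

33.33%


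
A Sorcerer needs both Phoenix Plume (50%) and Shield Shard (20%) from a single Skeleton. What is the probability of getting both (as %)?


For independent events, P(both) = P(A) * P(B)
= 50% * 20%
= 1000 / 100 %
= 10.0%

10.0%


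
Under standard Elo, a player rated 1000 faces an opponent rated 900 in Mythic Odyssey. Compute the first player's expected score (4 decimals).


Elo expected score: Ea = 1/(1 + 10^((Rb-Ra)/400))
Rb - Ra = 900 - 1000 = -100
(Rb-Ra)/400 = -100/400 = -0.25
10^-0.25 = 0.562341
Ea = 1/(1 + 0.562341) = 1/1.562341 = 0.6401

0.6401


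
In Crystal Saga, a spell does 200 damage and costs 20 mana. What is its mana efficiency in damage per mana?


Efficiency = damage / mana
= 200 / 20
= 10.00

10.00 dmg/mana


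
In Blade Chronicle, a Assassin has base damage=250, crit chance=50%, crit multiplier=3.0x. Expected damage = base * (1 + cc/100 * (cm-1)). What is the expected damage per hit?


E[dmg] = base * (1 + crit_chance * (crit_mult - 1))
cc as decimal = 50/100 = 0.5
cm - 1 = 3.0 - 1 = 2.0
Bonus factor = 0.5 * 2.0 = 1.0
Total multiplier = 1 + 1.0 = 2.0
Expected damage = 250 * 2.0 = 500.00

500.00 damage


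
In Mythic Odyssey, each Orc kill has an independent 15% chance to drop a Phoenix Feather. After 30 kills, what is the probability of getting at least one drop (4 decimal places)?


P(at least one) = 1 - P(none) = 1 - (1-p)^n
p = 15/100 = 0.15
1 - p = 0.85
(1 - p)^30 = 0.85^30 = 0.007631
P(at least one) = 1 - 0.007631 = 0.9924

0.9924


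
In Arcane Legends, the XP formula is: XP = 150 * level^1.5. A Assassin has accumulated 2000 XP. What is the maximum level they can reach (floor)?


XP = 150 * level^1.5, so level = (XP / 150)^(1/1.5)
= (2000 / 150)^(1/1.5)
= 13.3333^0.6667
= 5.6229
Floor: level = 5

level 5


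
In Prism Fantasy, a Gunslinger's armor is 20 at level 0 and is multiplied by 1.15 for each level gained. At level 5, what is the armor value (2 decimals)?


value = base * growth^level
= 20 * 1.15^5
= 20 * 2.011357
= 40.23

40.23 armor


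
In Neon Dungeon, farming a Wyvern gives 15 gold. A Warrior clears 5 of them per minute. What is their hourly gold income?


Gold per minute = 15 * 5 = 75
Gold per hour = 75 * 60 = 4500

4500 gold/hour


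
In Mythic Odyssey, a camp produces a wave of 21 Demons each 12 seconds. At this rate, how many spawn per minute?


Spawns per minute = count * (60 / interval)
= 21 * (60 / 12)
= 21 * 5.0
= 105.0

105.0 per minute


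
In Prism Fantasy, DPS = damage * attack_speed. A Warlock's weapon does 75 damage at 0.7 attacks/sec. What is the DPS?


DPS = damage * attack_speed
= 75 * 0.7
= 52.5

52.5 DPS


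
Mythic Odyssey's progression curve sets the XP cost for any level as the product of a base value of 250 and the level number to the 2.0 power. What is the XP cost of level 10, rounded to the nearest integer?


XP = 250 * level^2.0
Substitute level = 10:
XP = 250 * 10^2.0
= 250 * 100.0
= 25000

25000 XP


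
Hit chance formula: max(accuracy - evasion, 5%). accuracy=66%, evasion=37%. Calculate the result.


accuracy - evasion = 66 - 37 = 29
Apply floor: max(29, 5) = 29
Hit chance = 29%

29%


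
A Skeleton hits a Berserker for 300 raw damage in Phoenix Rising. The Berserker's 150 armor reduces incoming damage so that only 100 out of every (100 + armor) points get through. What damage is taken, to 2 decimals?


actual = 300 * 100 / (100 + 150)
= 300 * 100 / 250
= 30000 / 250
= 120.00

120.00 damage


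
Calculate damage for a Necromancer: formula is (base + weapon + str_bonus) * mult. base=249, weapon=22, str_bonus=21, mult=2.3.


Sum base + weapon + str = 249 + 22 + 21 = 292
Multiply by 2.3:
292 * 2.3 = 671.6

671.6 damage


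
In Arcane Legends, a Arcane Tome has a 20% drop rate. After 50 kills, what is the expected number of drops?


Expected drops = kills * (drop_rate / 100)
= 50 * (20 / 100)
= 50 * 0.2
= 10.0

10.0 drops


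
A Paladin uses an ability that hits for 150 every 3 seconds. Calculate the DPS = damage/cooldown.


DPS = damage / cooldown
= 150 / 3
= 50.00

50.00 DPS


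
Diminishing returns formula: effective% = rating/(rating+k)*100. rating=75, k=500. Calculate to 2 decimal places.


effective% = rating / (rating + k) * 100
= 75 / (75 + 500) * 100
= 75 / 575 * 100
= 0.130435 * 100
= 13.04%

13.04%


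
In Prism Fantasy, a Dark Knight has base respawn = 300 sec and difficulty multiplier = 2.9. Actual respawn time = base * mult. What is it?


Respawn time = base * multiplier
= 300 * 2.9
= 870.0 seconds

870.0 seconds


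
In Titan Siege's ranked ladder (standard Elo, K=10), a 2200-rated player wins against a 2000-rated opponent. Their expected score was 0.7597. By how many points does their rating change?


Elo update: delta = K * (S - Ea), where S = 1 (wins)
S - Ea = 1 - 0.7597 = 0.2403
Rating change = 10 * 0.2403
= 2.40

2.40 rating points


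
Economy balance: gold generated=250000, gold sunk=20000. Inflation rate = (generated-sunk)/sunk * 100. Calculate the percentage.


Net gold = 250000 - 20000 = 230000
Inflation rate = net / sunk * 100 = 230000 / 20000 * 100
= 11.5 * 100
= 1150.00%

1150.00%


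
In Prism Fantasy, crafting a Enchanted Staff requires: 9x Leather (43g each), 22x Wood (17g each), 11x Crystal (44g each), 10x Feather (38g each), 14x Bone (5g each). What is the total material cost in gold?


Cost breakdown:
  Leather: 9 * 43 = 387
  Wood: 22 * 17 = 374
  Crystal: 11 * 44 = 484
  Feather: 10 * 38 = 380
  Bone: 14 * 5 = 70
Total = 387 + 374 + 484 + 380 + 70 = 1695

1695 gold


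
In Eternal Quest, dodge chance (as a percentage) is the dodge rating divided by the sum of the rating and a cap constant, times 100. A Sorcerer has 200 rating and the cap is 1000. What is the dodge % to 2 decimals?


dodge% = 200 / (200 + 1000) * 100
= 200 / 1200 * 100
= 0.166667 * 100
= 16.67%

16.67%


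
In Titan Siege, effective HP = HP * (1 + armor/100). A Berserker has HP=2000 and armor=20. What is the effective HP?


EHP = 2000 * (1 + 20/100)
= 2000 * (1 + 0.2)
= 2000 * 1.2
= 2400.0

2400.0 EHP


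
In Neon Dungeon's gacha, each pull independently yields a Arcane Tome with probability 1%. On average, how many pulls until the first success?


Expected pulls for a geometric distribution = 1/p = 100 / rate%
= 100 / 1
= 100.0

100.0 pulls


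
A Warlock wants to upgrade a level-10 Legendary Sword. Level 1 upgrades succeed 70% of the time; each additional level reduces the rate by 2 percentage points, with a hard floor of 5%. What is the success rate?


raw_rate = 70 - 2 * (10 - 1)
= 70 - 2 * 9
= 70 - 18
= 52
Apply floor: max(52, 5) = 52%

52%


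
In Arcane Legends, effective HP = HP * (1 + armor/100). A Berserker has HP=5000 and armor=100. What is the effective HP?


EHP = 5000 * (1 + 100/100)
= 5000 * (1 + 1.0)
= 5000 * 2.0
= 10000.0

10000.0 EHP


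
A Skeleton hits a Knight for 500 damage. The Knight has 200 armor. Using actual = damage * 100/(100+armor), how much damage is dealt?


actual = 500 * 100 / (100 + 200)
= 500 * 100 / 300
= 50000 / 300
= 166.67

166.67 damage


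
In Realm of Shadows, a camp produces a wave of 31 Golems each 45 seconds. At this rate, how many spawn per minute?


Spawns per minute = count * (60 / interval)
= 31 * (60 / 45)
= 31 * 1.3333
= 41.33

41.33 per minute


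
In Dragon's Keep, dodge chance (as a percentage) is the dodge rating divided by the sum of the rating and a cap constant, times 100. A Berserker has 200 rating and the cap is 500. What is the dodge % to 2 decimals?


dodge% = 200 / (200 + 500) * 100
= 200 / 700 * 100
= 0.285714 * 100
= 28.57%

28.57%


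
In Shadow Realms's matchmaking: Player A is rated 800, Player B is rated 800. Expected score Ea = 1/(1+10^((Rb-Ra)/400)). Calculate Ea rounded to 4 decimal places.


Elo expected score: Ea = 1/(1 + 10^((Rb-Ra)/400))
Rb - Ra = 800 - 800 = 0
(Rb-Ra)/400 = 0/400 = 0.0
10^0.0 = 1.0
Ea = 1/(1 + 1.0) = 1/2.0 = 0.5000

0.5000


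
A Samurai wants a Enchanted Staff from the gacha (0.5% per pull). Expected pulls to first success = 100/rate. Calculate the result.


Expected pulls for a geometric distribution = 1/p = 100 / rate%
= 100 / 0.5
= 200.0

200.0 pulls


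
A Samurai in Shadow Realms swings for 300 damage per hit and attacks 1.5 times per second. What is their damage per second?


DPS = damage * attack_speed
= 300 * 1.5
= 450.0

450.0 DPS


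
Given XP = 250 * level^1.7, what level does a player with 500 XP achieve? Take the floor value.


XP = 250 * level^1.7, so level = (XP / 250)^(1/1.7)
= (500 / 250)^(1/1.7)
= 2.0^0.5882
= 1.5034
Floor: level = 1

level 1


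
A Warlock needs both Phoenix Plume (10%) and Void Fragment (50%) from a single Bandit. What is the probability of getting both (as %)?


For independent events, P(both) = P(A) * P(B)
= 10% * 50%
= 500 / 100 %
= 5.0%

5.0%


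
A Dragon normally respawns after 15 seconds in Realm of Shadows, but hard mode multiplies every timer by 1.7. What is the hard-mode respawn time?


Respawn time = base * multiplier
= 15 * 1.7
= 25.5 seconds

25.5 seconds


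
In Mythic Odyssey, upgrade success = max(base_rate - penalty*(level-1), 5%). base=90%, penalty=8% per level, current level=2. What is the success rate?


raw_rate = 90 - 8 * (2 - 1)
= 90 - 8 * 1
= 90 - 8
= 82
Apply floor: max(82, 5) = 82%

82%


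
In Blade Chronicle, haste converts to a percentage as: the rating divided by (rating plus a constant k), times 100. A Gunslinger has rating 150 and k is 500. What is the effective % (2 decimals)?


effective% = rating / (rating + k) * 100
= 150 / (150 + 500) * 100
= 150 / 650 * 100
= 0.230769 * 100
= 23.08%

23.08%


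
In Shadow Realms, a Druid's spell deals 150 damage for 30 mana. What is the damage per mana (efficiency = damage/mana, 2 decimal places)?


Efficiency = damage / mana
= 150 / 30
= 5.00

5.00 dmg/mana


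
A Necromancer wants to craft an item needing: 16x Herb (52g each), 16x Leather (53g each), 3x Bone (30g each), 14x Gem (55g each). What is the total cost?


Cost breakdown:
  Herb: 16 * 52 = 832
  Leather: 16 * 53 = 848
  Bone: 3 * 30 = 90
  Gem: 14 * 55 = 770
Total = 832 + 848 + 90 + 770 = 2540

2540 gold


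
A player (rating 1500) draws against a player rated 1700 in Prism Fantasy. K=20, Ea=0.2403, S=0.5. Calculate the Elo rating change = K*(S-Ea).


Elo update: delta = K * (S - Ea), where S = 0.5 (draws)
S - Ea = 0.5 - 0.2403 = 0.2597
Rating change = 20 * 0.2597
= 5.19

5.19 rating points


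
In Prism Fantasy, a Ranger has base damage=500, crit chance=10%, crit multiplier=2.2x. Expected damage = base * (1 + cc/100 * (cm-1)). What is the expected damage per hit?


E[dmg] = base * (1 + crit_chance * (crit_mult - 1))
cc as decimal = 10/100 = 0.1
cm - 1 = 2.2 - 1 = 1.2
Bonus factor = 0.1 * 1.2 = 0.12
Total multiplier = 1 + 0.12 = 1.12
Expected damage = 500 * 1.12 = 560.00

560.00 damage


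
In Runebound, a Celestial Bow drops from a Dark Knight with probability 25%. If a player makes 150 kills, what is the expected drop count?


Expected drops = kills * (drop_rate / 100)
= 150 * (25 / 100)
= 150 * 0.25
= 37.5

37.5 drops


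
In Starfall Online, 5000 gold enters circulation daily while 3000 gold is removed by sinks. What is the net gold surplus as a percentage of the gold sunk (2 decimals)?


Net gold = 5000 - 3000 = 2000
Inflation rate = net / sunk * 100 = 2000 / 3000 * 100
= 0.666667 * 100
= 66.67%

66.67%


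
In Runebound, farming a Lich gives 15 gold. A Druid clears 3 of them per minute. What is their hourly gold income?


Gold per minute = 15 * 3 = 45
Gold per hour = 45 * 60 = 2700

2700 gold/hour


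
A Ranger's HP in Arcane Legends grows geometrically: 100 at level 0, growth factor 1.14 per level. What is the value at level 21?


value = base * growth^level
= 100 * 1.14^21
= 100 * 15.667578
= 1566.76

1566.76 HP


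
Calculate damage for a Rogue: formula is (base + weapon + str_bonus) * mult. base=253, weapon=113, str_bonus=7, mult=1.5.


Sum base + weapon + str = 253 + 113 + 7 = 373
Multiply by 1.5:
373 * 1.5 = 559.5

559.5 damage


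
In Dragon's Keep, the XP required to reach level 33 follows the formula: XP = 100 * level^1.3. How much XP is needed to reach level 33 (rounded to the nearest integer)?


XP = 100 * level^1.3
Substitute level = 33:
XP = 100 * 33^1.3
= 100 * 94.2037
= 9420

9420 XP


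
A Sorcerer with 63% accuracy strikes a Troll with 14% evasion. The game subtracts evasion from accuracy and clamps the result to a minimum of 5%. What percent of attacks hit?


accuracy - evasion = 63 - 14 = 49
Apply floor: max(49, 5) = 49
Hit chance = 49%

49%


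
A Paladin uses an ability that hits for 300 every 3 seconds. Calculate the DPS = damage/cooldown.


DPS = damage / cooldown
= 300 / 3
= 100.00

100.00 DPS


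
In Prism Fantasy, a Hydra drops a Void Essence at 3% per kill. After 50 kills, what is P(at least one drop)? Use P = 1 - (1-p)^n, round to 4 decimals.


P(at least one) = 1 - P(none) = 1 - (1-p)^n
p = 3/100 = 0.03
1 - p = 0.97
(1 - p)^50 = 0.97^50 = 0.218065
P(at least one) = 1 - 0.218065 = 0.7819

0.7819


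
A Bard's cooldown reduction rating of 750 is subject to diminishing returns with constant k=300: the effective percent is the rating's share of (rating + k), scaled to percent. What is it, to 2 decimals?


effective% = rating / (rating + k) * 100
= 750 / (750 + 300) * 100
= 750 / 1050 * 100
= 0.714286 * 100
= 71.43%

71.43%


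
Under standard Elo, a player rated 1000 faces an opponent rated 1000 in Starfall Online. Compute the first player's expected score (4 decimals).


Elo expected score: Ea = 1/(1 + 10^((Rb-Ra)/400))
Rb - Ra = 1000 - 1000 = 0
(Rb-Ra)/400 = 0/400 = 0.0
10^0.0 = 1.0
Ea = 1/(1 + 1.0) = 1/2.0 = 0.5000

0.5000


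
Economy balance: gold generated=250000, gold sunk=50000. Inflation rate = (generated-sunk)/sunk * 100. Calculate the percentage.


Net gold = 250000 - 50000 = 200000
Inflation rate = net / sunk * 100 = 200000 / 50000 * 100
= 4.0 * 100
= 400.00%

400.00%


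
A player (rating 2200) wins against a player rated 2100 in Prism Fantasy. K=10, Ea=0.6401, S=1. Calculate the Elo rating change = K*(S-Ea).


Elo update: delta = K * (S - Ea), where S = 1 (wins)
S - Ea = 1 - 0.6401 = 0.3599
Rating change = 10 * 0.3599
= 3.60

3.60 rating points


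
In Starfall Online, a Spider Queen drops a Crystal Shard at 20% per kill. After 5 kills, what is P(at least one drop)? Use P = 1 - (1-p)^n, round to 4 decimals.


P(at least one) = 1 - P(none) = 1 - (1-p)^n
p = 20/100 = 0.2
1 - p = 0.8
(1 - p)^5 = 0.8^5 = 0.327680
P(at least one) = 1 - 0.327680 = 0.6723

0.6723


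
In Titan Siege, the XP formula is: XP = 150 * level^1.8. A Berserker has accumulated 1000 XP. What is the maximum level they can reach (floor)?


XP = 150 * level^1.8, so level = (XP / 150)^(1/1.8)
= (1000 / 150)^(1/1.8)
= 6.6667^0.5556
= 2.869
Floor: level = 2

level 2


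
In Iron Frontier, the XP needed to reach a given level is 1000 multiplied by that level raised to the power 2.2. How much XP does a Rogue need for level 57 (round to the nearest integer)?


XP = 1000 * level^2.2
Substitute level = 57:
XP = 1000 * 57^2.2
= 1000 * 7293.3102
= 7293310

7293310 XP


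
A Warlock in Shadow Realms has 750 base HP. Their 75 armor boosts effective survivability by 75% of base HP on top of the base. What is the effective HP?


EHP = 750 * (1 + 75/100)
= 750 * (1 + 0.75)
= 750 * 1.75
= 1312.5

1312.5 EHP


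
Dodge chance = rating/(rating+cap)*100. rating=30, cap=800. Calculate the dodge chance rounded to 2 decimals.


dodge% = 30 / (30 + 800) * 100
= 30 / 830 * 100
= 0.036145 * 100
= 3.61%

3.61%


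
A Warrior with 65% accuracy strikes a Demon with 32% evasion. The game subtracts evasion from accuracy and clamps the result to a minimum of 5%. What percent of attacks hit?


accuracy - evasion = 65 - 32 = 33
Apply floor: max(33, 5) = 33
Hit chance = 33%

33%


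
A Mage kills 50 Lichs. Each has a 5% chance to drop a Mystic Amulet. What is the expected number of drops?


Expected drops = kills * (drop_rate / 100)
= 50 * (5 / 100)
= 50 * 0.05
= 2.5

2.5 drops


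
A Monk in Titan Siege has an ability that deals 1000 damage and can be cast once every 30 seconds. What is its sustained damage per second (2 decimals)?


DPS = damage / cooldown
= 1000 / 30
= 33.33

33.33 DPS


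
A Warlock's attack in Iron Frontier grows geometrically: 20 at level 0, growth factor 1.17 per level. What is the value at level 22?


value = base * growth^level
= 20 * 1.17^22
= 20 * 31.629255
= 632.59

632.59 attack


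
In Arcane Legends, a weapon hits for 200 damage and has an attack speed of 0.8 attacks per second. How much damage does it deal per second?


DPS = damage * attack_speed
= 200 * 0.8
= 160.0

160.0 DPS


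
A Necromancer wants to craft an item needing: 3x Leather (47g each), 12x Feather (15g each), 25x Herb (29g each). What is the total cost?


Cost breakdown:
  Leather: 3 * 47 = 141
  Feather: 12 * 15 = 180
  Herb: 25 * 29 = 725
Total = 141 + 180 + 725 = 1046

1046 gold


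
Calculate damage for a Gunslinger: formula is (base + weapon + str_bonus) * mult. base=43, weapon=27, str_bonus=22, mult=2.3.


Sum base + weapon + str = 43 + 27 + 22 = 92
Multiply by 2.3:
92 * 2.3 = 211.6

211.6 damage


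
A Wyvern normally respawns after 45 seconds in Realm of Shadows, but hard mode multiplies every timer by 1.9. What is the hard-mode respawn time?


Respawn time = base * multiplier
= 45 * 1.9
= 85.5 seconds

85.5 seconds


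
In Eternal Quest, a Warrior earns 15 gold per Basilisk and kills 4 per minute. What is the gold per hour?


Gold per minute = 15 * 4 = 60
Gold per hour = 60 * 60 = 3600

3600 gold/hour


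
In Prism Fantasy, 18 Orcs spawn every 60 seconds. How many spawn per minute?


Spawns per minute = count * (60 / interval)
= 18 * (60 / 60)
= 18 * 1.0
= 18.0

18.0 per minute


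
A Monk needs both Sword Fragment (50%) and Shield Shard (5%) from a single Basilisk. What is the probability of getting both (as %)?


For independent events, P(both) = P(A) * P(B)
= 50% * 5%
= 250 / 100 %
= 2.5%

2.5%


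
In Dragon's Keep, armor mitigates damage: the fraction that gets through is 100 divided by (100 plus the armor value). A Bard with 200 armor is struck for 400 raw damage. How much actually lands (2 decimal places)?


actual = 400 * 100 / (100 + 200)
= 400 * 100 / 300
= 40000 / 300
= 133.33

133.33 damage


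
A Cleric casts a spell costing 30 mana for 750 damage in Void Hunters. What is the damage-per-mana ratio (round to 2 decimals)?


Efficiency = damage / mana
= 750 / 30
= 25.00

25.00 dmg/mana


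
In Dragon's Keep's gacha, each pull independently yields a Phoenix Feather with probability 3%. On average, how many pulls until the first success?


Expected pulls for a geometric distribution = 1/p = 100 / rate%
= 100 / 3
= 33.33

33.33 pulls


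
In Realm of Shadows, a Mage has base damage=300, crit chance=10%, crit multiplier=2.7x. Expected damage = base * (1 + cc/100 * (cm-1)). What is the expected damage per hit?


E[dmg] = base * (1 + crit_chance * (crit_mult - 1))
cc as decimal = 10/100 = 0.1
cm - 1 = 2.7 - 1 = 1.7
Bonus factor = 0.1 * 1.7 = 0.17
Total multiplier = 1 + 0.17 = 1.17
Expected damage = 300 * 1.17 = 351.00

351.00 damage


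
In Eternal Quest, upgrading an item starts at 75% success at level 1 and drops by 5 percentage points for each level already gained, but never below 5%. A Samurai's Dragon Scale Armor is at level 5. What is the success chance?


raw_rate = 75 - 5 * (5 - 1)
= 75 - 5 * 4
= 75 - 20
= 55
Apply floor: max(55, 5) = 55%

55%
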